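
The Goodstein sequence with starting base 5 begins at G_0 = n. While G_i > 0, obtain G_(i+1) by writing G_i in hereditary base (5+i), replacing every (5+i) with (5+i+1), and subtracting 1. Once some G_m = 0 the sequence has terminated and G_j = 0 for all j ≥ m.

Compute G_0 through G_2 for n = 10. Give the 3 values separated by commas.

step 0: 10 = 2·5; sub 6 for 5: 2·6; = 12; G_1 = 12−1 = 11
step 1: 11 = 6 + 5; sub 7 for 6: 7 + 5; = 12; G_2 = 12−1 = 11

10, 11, 11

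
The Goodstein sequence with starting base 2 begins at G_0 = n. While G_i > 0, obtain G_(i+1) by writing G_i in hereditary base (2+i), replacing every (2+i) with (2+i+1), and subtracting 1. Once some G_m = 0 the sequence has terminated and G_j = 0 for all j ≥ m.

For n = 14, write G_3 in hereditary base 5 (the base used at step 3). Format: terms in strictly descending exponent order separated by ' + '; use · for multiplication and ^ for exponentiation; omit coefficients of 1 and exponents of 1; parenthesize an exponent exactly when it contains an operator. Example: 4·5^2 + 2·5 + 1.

5^(5 + 1) + 5^5

G_0 = 14. HB_2(14) = 2^(2 + 1) + 2^2 + 2. Bump = 111. G_1 = 110.
G_1 = 110. HB_3(110) = 3^(3 + 1) + 3^3 + 2. Bump = 1282. G_2 = 1281.
G_2 = 1281. HB_4(1281) = 4^(4 + 1) + 4^4 + 1. Bump = 18751. G_3 = 18750.
G_3 = 18750. HB_5(18750) = 5^(5 + 1) + 5^5. Bump = 326592. G_4 = 326591.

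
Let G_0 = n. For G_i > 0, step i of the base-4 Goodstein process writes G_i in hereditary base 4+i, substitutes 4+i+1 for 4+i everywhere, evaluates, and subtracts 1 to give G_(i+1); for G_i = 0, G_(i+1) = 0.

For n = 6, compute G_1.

6

step 0: 6 = 4 + 2; sub 5 for 4: 5 + 2; = 7; G_1 = 7−1 = 6
step 1: 6 = 5 + 1; sub 6 for 5: 6 + 1; = 7; G_2 = 7−1 = 6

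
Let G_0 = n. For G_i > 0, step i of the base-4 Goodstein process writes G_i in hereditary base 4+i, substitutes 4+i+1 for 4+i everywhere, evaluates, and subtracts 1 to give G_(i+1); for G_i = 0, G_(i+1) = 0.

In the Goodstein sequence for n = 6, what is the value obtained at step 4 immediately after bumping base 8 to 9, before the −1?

(0) 6|_4 = 4 + 2 ↦ 5 + 2|_5 = 7 ⇒ 6
(1) 6|_5 = 5 + 1 ↦ 6 + 1|_6 = 7 ⇒ 6
(2) 6|_6 = 6 ↦ 7|_7 = 7 ⇒ 6
(3) 6|_7 = 6 ↦ 6|_8 = 6 ⇒ 5
(4) 5|_8 = 5 ↦ 5|_9 = 5 ⇒ 4

5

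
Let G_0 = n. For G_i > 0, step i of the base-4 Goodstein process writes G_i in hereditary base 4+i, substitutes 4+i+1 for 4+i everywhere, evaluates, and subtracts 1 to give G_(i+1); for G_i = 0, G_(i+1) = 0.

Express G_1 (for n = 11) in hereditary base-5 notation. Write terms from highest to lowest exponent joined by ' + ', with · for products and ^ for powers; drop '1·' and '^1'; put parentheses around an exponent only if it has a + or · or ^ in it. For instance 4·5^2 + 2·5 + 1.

(0) 11|_4 = 2·4 + 3 ↦ 2·5 + 3|_5 = 13 ⇒ 12
(1) 12|_5 = 2·5 + 2 ↦ 2·6 + 2|_6 = 14 ⇒ 13

2·5 + 2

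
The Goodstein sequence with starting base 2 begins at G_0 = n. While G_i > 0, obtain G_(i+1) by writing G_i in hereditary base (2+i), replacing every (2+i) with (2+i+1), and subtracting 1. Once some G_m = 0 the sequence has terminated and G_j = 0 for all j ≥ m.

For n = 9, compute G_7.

1162263921

G_0 = 9. HB_2(9) = 2^(2 + 1) + 1. Bump = 82. G_1 = 81.
G_1 = 81. HB_3(81) = 3^(3 + 1). Bump = 1024. G_2 = 1023.
G_2 = 1023. HB_4(1023) = 3·4^4 + 3·4^3 + 3·4^2 + 3·4 + 3. Bump = 9843. G_3 = 9842.
G_3 = 9842. HB_5(9842) = 3·5^5 + 3·5^3 + 3·5^2 + 3·5 + 2. Bump = 140744. G_4 = 140743.
G_4 = 140743. HB_6(140743) = 3·6^6 + 3·6^3 + 3·6^2 + 3·6 + 1. Bump = 2471827. G_5 = 2471826.
G_5 = 2471826. HB_7(2471826) = 3·7^7 + 3·7^3 + 3·7^2 + 3·7. Bump = 50333400. G_6 = 50333399.
G_6 = 50333399. HB_8(50333399) = 3·8^8 + 3·8^3 + 3·8^2 + 2·8 + 7. Bump = 1162263922. G_7 = 1162263921.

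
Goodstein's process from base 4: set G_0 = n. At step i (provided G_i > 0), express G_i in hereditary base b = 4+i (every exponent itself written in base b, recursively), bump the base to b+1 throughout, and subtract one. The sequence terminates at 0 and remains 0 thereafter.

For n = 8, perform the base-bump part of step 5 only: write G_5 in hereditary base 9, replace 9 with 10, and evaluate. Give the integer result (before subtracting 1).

10

step 0: 8 = 2·4; sub 5 for 4: 2·5; = 10; G_1 = 10−1 = 9
step 1: 9 = 5 + 4; sub 6 for 5: 6 + 4; = 10; G_2 = 10−1 = 9
step 2: 9 = 6 + 3; sub 7 for 6: 7 + 3; = 10; G_3 = 10−1 = 9
step 3: 9 = 7 + 2; sub 8 for 7: 8 + 2; = 10; G_4 = 10−1 = 9
step 4: 9 = 8 + 1; sub 9 for 8: 9 + 1; = 10; G_5 = 10−1 = 9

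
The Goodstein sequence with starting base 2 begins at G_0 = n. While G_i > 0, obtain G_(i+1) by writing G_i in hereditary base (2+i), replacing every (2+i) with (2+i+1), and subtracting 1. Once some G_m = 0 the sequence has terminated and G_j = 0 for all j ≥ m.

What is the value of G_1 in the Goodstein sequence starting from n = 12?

107

step 0: 12 = 2^(2 + 1) + 2^2; sub 3 for 2: 3^(3 + 1) + 3^3; = 108; G_1 = 108−1 = 107
step 1: 107 = 3^(3 + 1) + 2·3^2 + 2·3 + 2; sub 4 for 3: 4^(4 + 1) + 2·4^2 + 2·4 + 2; = 1066; G_2 = 1066−1 = 1065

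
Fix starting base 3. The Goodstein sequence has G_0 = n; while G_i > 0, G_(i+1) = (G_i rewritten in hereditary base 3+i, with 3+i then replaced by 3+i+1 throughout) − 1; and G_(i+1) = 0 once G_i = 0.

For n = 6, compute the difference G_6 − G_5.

-1

[0] 6 ≡ 2·3 (base 3). Lift 4: 8. −1: 7.
[1] 7 ≡ 4 + 3 (base 4). Lift 5: 8. −1: 7.
[2] 7 ≡ 5 + 2 (base 5). Lift 6: 8. −1: 7.
[3] 7 ≡ 6 + 1 (base 6). Lift 7: 8. −1: 7.
[4] 7 ≡ 7 (base 7). Lift 8: 8. −1: 7.
[5] 7 ≡ 7 (base 8). Lift 9: 7. −1: 6.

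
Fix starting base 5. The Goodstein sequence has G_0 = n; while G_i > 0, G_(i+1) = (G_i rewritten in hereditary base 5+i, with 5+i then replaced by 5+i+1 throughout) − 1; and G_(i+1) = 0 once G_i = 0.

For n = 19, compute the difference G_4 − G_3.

base 5: 19 = 3·5 + 4; at 6: 3·6 + 4 = 22; next = 21
base 6: 21 = 3·6 + 3; at 7: 3·7 + 3 = 24; next = 23
base 7: 23 = 3·7 + 2; at 8: 3·8 + 2 = 26; next = 25
base 8: 25 = 3·8 + 1; at 9: 3·9 + 1 = 28; next = 27

2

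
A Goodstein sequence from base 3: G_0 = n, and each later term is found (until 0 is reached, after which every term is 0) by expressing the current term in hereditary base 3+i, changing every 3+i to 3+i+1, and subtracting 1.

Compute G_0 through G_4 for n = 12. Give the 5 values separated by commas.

12, 19, 27, 37, 49

G_0 = 12. HB_3(12) = 3^2 + 3. Bump = 20. G_1 = 19.
G_1 = 19. HB_4(19) = 4^2 + 3. Bump = 28. G_2 = 27.
G_2 = 27. HB_5(27) = 5^2 + 2. Bump = 38. G_3 = 37.
G_3 = 37. HB_6(37) = 6^2 + 1. Bump = 50. G_4 = 49.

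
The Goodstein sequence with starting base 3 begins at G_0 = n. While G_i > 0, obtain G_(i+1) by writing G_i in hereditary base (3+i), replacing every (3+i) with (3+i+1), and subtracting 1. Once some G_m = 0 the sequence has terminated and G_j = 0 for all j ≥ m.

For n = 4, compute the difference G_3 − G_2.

G_0 = 4. HB_3(4) = 3 + 1. Bump = 5. G_1 = 4.
G_1 = 4. HB_4(4) = 4. Bump = 5. G_2 = 4.
G_2 = 4. HB_5(4) = 4. Bump = 4. G_3 = 3.

-1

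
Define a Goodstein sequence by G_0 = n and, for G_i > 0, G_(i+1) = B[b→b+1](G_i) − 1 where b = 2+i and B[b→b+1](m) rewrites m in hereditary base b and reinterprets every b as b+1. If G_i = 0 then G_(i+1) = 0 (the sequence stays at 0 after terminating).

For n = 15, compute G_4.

step 0: 15 = 2^(2 + 1) + 2^2 + 2 + 1; sub 3 for 2: 3^(3 + 1) + 3^3 + 3 + 1; = 112; G_1 = 112−1 = 111
step 1: 111 = 3^(3 + 1) + 3^3 + 3; sub 4 for 3: 4^(4 + 1) + 4^4 + 4; = 1284; G_2 = 1284−1 = 1283
step 2: 1283 = 4^(4 + 1) + 4^4 + 3; sub 5 for 4: 5^(5 + 1) + 5^5 + 3; = 18753; G_3 = 18753−1 = 18752
step 3: 18752 = 5^(5 + 1) + 5^5 + 2; sub 6 for 5: 6^(6 + 1) + 6^6 + 2; = 326594; G_4 = 326594−1 = 326593

326593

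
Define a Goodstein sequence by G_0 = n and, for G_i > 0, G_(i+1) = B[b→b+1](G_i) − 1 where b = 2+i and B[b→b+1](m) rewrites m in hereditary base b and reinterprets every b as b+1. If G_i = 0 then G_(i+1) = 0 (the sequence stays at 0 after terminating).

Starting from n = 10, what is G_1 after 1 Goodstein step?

step 0: 10 = 2^(2 + 1) + 2; sub 3 for 2: 3^(3 + 1) + 3; = 84; G_1 = 84−1 = 83
step 1: 83 = 3^(3 + 1) + 2; sub 4 for 3: 4^(4 + 1) + 2; = 1026; G_2 = 1026−1 = 1025

83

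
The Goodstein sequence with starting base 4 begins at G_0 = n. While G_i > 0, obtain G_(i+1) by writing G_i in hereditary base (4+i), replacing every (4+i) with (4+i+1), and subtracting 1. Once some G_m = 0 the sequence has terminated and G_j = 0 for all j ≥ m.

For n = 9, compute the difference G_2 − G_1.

(0) 9|_4 = 2·4 + 1 ↦ 2·5 + 1|_5 = 11 ⇒ 10
(1) 10|_5 = 2·5 ↦ 2·6|_6 = 12 ⇒ 11

1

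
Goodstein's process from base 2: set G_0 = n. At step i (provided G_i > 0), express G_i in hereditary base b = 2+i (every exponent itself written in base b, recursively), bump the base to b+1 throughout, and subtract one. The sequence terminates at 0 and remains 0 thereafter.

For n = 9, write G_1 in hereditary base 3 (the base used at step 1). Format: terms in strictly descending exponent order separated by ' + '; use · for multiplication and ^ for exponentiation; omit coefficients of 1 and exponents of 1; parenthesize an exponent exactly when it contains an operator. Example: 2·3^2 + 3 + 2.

3^(3 + 1)

step 0: 9 = 2^(2 + 1) + 1; sub 3 for 2: 3^(3 + 1) + 1; = 82; G_1 = 82−1 = 81
step 1: 81 = 3^(3 + 1); sub 4 for 3: 4^(4 + 1); = 1024; G_2 = 1024−1 = 1023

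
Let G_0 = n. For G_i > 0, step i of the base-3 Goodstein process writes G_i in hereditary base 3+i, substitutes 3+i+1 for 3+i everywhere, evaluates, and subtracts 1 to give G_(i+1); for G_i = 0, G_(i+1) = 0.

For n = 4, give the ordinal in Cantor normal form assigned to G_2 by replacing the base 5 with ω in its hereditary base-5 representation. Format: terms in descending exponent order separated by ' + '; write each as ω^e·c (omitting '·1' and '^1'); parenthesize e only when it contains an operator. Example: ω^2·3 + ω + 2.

G_0=4  [base 3] 3 + 1  →[3↦4]→  4 + 1 = 5  −1 ⇒ G_1=4
G_1=4  [base 4] 4  →[4↦5]→  5 = 5  −1 ⇒ G_2=4
G_2=4  [base 5] 4  →[5↦6]→  4 = 4  −1 ⇒ G_3=3

4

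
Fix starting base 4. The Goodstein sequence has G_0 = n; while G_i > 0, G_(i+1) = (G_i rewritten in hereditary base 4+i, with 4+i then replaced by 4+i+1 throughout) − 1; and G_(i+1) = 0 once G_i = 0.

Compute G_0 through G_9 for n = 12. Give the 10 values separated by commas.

(0) 12|_4 = 3·4 ↦ 3·5|_5 = 15 ⇒ 14
(1) 14|_5 = 2·5 + 4 ↦ 2·6 + 4|_6 = 16 ⇒ 15
(2) 15|_6 = 2·6 + 3 ↦ 2·7 + 3|_7 = 17 ⇒ 16
(3) 16|_7 = 2·7 + 2 ↦ 2·8 + 2|_8 = 18 ⇒ 17
(4) 17|_8 = 2·8 + 1 ↦ 2·9 + 1|_9 = 19 ⇒ 18
(5) 18|_9 = 2·9 ↦ 2·10|_10 = 20 ⇒ 19
(6) 19|_10 = 10 + 9 ↦ 11 + 9|_11 = 20 ⇒ 19
(7) 19|_11 = 11 + 8 ↦ 12 + 8|_12 = 20 ⇒ 19
(8) 19|_12 = 12 + 7 ↦ 13 + 7|_13 = 20 ⇒ 19

12, 14, 15, 16, 17, 18, 19, 19, 19, 19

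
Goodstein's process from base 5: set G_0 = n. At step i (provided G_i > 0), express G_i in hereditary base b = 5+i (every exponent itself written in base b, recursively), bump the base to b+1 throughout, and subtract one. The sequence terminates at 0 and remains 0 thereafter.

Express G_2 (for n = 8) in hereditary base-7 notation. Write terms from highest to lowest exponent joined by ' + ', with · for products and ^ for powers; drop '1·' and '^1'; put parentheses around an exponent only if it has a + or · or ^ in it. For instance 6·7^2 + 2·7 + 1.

i=0: 8 = 5 + 3 (b=5); 5→6: 6 + 3 = 9; 9−1 = 8
i=1: 8 = 6 + 2 (b=6); 6→7: 7 + 2 = 9; 9−1 = 8
i=2: 8 = 7 + 1 (b=7); 7→8: 8 + 1 = 9; 9−1 = 8

7 + 1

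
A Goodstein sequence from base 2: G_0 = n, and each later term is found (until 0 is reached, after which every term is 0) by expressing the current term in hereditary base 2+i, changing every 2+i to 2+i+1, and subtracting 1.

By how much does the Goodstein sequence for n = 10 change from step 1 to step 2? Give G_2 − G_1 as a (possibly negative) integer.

942

base 2: 10 = 2^(2 + 1) + 2; at 3: 3^(3 + 1) + 3 = 84; next = 83
base 3: 83 = 3^(3 + 1) + 2; at 4: 4^(4 + 1) + 2 = 1026; next = 1025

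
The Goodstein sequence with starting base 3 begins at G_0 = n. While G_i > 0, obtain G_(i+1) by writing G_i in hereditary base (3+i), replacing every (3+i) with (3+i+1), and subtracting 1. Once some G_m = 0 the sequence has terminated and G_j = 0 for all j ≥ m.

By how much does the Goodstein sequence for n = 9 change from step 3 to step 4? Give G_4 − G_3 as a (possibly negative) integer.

2

step 0: 9 = 3^2; sub 4 for 3: 4^2; = 16; G_1 = 16−1 = 15
step 1: 15 = 3·4 + 3; sub 5 for 4: 3·5 + 3; = 18; G_2 = 18−1 = 17
step 2: 17 = 3·5 + 2; sub 6 for 5: 3·6 + 2; = 20; G_3 = 20−1 = 19
step 3: 19 = 3·6 + 1; sub 7 for 6: 3·7 + 1; = 22; G_4 = 22−1 = 21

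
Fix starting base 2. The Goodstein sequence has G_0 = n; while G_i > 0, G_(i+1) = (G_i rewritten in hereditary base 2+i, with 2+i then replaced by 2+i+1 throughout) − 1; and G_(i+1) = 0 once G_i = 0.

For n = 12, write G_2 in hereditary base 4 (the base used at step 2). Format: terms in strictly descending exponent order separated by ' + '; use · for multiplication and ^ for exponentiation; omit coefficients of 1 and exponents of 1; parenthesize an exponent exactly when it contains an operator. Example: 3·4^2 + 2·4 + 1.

4^(4 + 1) + 2·4^2 + 2·4 + 1

G_0 = 12. HB_2(12) = 2^(2 + 1) + 2^2. Bump = 108. G_1 = 107.
G_1 = 107. HB_3(107) = 3^(3 + 1) + 2·3^2 + 2·3 + 2. Bump = 1066. G_2 = 1065.
G_2 = 1065. HB_4(1065) = 4^(4 + 1) + 2·4^2 + 2·4 + 1. Bump = 15686. G_3 = 15685.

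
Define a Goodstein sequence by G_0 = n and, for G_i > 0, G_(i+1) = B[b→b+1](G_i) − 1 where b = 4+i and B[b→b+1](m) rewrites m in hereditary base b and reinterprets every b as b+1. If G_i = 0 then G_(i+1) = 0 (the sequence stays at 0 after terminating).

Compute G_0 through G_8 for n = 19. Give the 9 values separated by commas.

(0) 19|_4 = 4^2 + 3 ↦ 5^2 + 3|_5 = 28 ⇒ 27
(1) 27|_5 = 5^2 + 2 ↦ 6^2 + 2|_6 = 38 ⇒ 37
(2) 37|_6 = 6^2 + 1 ↦ 7^2 + 1|_7 = 50 ⇒ 49
(3) 49|_7 = 7^2 ↦ 8^2|_8 = 64 ⇒ 63
(4) 63|_8 = 7·8 + 7 ↦ 7·9 + 7|_9 = 70 ⇒ 69
(5) 69|_9 = 7·9 + 6 ↦ 7·10 + 6|_10 = 76 ⇒ 75
(6) 75|_10 = 7·10 + 5 ↦ 7·11 + 5|_11 = 82 ⇒ 81
(7) 81|_11 = 7·11 + 4 ↦ 7·12 + 4|_12 = 88 ⇒ 87

19, 27, 37, 49, 63, 69, 75, 81, 87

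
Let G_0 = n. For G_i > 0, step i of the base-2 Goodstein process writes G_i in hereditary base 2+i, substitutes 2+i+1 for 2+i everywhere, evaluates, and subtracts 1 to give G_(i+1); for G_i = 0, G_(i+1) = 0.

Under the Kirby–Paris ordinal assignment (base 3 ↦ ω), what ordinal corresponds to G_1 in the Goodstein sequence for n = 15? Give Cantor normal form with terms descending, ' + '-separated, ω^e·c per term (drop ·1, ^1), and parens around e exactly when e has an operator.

base 2: 15 = 2^(2 + 1) + 2^2 + 2 + 1; at 3: 3^(3 + 1) + 3^3 + 3 + 1 = 112; next = 111
base 3: 111 = 3^(3 + 1) + 3^3 + 3; at 4: 4^(4 + 1) + 4^4 + 4 = 1284; next = 1283

ω^(ω + 1) + ω^ω + ω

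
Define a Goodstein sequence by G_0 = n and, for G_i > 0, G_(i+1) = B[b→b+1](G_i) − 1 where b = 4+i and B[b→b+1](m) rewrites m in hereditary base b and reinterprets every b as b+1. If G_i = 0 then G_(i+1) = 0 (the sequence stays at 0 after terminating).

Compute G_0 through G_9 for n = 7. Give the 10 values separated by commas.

7, 7, 7, 7, 7, 6, 5, 4, 3, 2

base 4: 7 = 4 + 3; at 5: 5 + 3 = 8; next = 7
base 5: 7 = 5 + 2; at 6: 6 + 2 = 8; next = 7
base 6: 7 = 6 + 1; at 7: 7 + 1 = 8; next = 7
base 7: 7 = 7; at 8: 8 = 8; next = 7
base 8: 7 = 7; at 9: 7 = 7; next = 6
base 9: 6 = 6; at 10: 6 = 6; next = 5
base 10: 5 = 5; at 11: 5 = 5; next = 4
base 11: 4 = 4; at 12: 4 = 4; next = 3
base 12: 3 = 3; at 13: 3 = 3; next = 2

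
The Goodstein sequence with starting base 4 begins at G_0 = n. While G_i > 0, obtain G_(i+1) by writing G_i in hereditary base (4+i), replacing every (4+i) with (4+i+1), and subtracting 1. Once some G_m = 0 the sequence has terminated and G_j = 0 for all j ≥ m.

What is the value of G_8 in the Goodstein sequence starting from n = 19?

[0] 19 ≡ 4^2 + 3 (base 4). Lift 5: 28. −1: 27.
[1] 27 ≡ 5^2 + 2 (base 5). Lift 6: 38. −1: 37.
[2] 37 ≡ 6^2 + 1 (base 6). Lift 7: 50. −1: 49.
[3] 49 ≡ 7^2 (base 7). Lift 8: 64. −1: 63.
[4] 63 ≡ 7·8 + 7 (base 8). Lift 9: 70. −1: 69.
[5] 69 ≡ 7·9 + 6 (base 9). Lift 10: 76. −1: 75.
[6] 75 ≡ 7·10 + 5 (base 10). Lift 11: 82. −1: 81.
[7] 81 ≡ 7·11 + 4 (base 11). Lift 12: 88. −1: 87.

87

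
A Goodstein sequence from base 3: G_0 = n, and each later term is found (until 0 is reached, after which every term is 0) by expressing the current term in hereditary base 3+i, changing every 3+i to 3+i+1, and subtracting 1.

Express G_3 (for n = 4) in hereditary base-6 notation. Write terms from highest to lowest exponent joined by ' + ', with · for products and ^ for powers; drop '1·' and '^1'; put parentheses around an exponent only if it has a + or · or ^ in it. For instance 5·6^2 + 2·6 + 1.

3

G_0=4  [base 3] 3 + 1  →[3↦4]→  4 + 1 = 5  −1 ⇒ G_1=4
G_1=4  [base 4] 4  →[4↦5]→  5 = 5  −1 ⇒ G_2=4
G_2=4  [base 5] 4  →[5↦6]→  4 = 4  −1 ⇒ G_3=3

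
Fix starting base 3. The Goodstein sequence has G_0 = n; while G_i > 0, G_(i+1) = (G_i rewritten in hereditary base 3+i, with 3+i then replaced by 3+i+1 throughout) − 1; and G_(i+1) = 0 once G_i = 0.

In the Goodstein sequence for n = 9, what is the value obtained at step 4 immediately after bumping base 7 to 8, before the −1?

24

G_0=9  [base 3] 3^2  →[3↦4]→  4^2 = 16  −1 ⇒ G_1=15
G_1=15  [base 4] 3·4 + 3  →[4↦5]→  3·5 + 3 = 18  −1 ⇒ G_2=17
G_2=17  [base 5] 3·5 + 2  →[5↦6]→  3·6 + 2 = 20  −1 ⇒ G_3=19
G_3=19  [base 6] 3·6 + 1  →[6↦7]→  3·7 + 1 = 22  −1 ⇒ G_4=21
G_4=21  [base 7] 3·7  →[7↦8]→  3·8 = 24  −1 ⇒ G_5=23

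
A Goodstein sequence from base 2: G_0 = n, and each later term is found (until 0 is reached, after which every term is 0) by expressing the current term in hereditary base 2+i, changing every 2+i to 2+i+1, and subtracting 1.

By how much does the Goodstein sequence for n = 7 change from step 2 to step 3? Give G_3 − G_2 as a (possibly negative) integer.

i=0: 7 = 2^2 + 2 + 1 (b=2); 2→3: 3^3 + 3 + 1 = 31; 31−1 = 30
i=1: 30 = 3^3 + 3 (b=3); 3→4: 4^4 + 4 = 260; 260−1 = 259
i=2: 259 = 4^4 + 3 (b=4); 4→5: 5^5 + 3 = 3128; 3128−1 = 3127

2868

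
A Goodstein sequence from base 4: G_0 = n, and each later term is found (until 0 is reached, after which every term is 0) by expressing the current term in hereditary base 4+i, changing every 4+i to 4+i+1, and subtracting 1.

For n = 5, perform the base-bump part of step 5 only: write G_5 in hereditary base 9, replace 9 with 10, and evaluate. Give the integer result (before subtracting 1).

G_0 = 5. HB_4(5) = 4 + 1. Bump = 6. G_1 = 5.
G_1 = 5. HB_5(5) = 5. Bump = 6. G_2 = 5.
G_2 = 5. HB_6(5) = 5. Bump = 5. G_3 = 4.
G_3 = 4. HB_7(4) = 4. Bump = 4. G_4 = 3.
G_4 = 3. HB_8(3) = 3. Bump = 3. G_5 = 2.
G_5 = 2. HB_9(2) = 2. Bump = 2. G_6 = 1.

2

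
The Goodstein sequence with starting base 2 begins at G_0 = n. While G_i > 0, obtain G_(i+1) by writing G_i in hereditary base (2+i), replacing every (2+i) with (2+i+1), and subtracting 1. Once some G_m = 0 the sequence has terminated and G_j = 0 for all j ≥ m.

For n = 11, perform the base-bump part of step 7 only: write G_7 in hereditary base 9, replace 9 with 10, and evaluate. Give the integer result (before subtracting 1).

70077777776

base 2: 11 = 2^(2 + 1) + 2 + 1; at 3: 3^(3 + 1) + 3 + 1 = 85; next = 84
base 3: 84 = 3^(3 + 1) + 3; at 4: 4^(4 + 1) + 4 = 1028; next = 1027
base 4: 1027 = 4^(4 + 1) + 3; at 5: 5^(5 + 1) + 3 = 15628; next = 15627
base 5: 15627 = 5^(5 + 1) + 2; at 6: 6^(6 + 1) + 2 = 279938; next = 279937
base 6: 279937 = 6^(6 + 1) + 1; at 7: 7^(7 + 1) + 1 = 5764802; next = 5764801
base 7: 5764801 = 7^(7 + 1); at 8: 8^(8 + 1) = 134217728; next = 134217727
base 8: 134217727 = 7·8^8 + 7·8^7 + 7·8^6 + 7·8^5 + 7·8^4 + 7·8^3 + 7·8^2 + 7·8 + 7; at 9: 7·9^9 + 7·9^7 + 7·9^6 + 7·9^5 + 7·9^4 + 7·9^3 + 7·9^2 + 7·9 + 7 = 2749609303; next = 2749609302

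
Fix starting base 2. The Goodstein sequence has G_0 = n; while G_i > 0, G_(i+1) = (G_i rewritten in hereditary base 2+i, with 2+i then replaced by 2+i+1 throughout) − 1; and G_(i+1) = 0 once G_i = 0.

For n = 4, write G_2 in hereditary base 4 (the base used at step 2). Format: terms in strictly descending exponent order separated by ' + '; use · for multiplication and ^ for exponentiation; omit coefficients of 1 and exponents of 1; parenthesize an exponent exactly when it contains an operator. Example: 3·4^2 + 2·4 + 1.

2·4^2 + 2·4 + 1

step 0: 4 = 2^2; sub 3 for 2: 3^3; = 27; G_1 = 27−1 = 26
step 1: 26 = 2·3^2 + 2·3 + 2; sub 4 for 3: 2·4^2 + 2·4 + 2; = 42; G_2 = 42−1 = 41
step 2: 41 = 2·4^2 + 2·4 + 1; sub 5 for 4: 2·5^2 + 2·5 + 1; = 61; G_3 = 61−1 = 60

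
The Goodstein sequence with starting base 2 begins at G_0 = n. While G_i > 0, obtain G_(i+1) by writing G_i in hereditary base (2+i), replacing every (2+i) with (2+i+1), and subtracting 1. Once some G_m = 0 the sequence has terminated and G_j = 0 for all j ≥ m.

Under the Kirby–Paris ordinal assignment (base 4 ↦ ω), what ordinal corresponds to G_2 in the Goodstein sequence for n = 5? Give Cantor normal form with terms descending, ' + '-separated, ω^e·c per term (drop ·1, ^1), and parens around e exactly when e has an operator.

G_0 = 5. HB_2(5) = 2^2 + 1. Bump = 28. G_1 = 27.
G_1 = 27. HB_3(27) = 3^3. Bump = 256. G_2 = 255.

ω^3·3 + ω^2·3 + ω·3 + 3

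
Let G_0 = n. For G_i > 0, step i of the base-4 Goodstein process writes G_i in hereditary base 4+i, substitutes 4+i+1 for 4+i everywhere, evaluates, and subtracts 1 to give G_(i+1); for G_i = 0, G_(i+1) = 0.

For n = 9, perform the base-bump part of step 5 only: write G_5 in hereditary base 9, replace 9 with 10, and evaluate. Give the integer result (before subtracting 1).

step 0: 9 = 2·4 + 1; sub 5 for 4: 2·5 + 1; = 11; G_1 = 11−1 = 10
step 1: 10 = 2·5; sub 6 for 5: 2·6; = 12; G_2 = 12−1 = 11
step 2: 11 = 6 + 5; sub 7 for 6: 7 + 5; = 12; G_3 = 12−1 = 11
step 3: 11 = 7 + 4; sub 8 for 7: 8 + 4; = 12; G_4 = 12−1 = 11
step 4: 11 = 8 + 3; sub 9 for 8: 9 + 3; = 12; G_5 = 12−1 = 11
step 5: 11 = 9 + 2; sub 10 for 9: 10 + 2; = 12; G_6 = 12−1 = 11

12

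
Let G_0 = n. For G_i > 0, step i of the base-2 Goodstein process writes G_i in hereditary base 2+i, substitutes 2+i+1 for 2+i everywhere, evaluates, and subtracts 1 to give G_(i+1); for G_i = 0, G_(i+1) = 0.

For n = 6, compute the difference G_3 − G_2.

2868

step 0: 6 = 2^2 + 2; sub 3 for 2: 3^3 + 3; = 30; G_1 = 30−1 = 29
step 1: 29 = 3^3 + 2; sub 4 for 3: 4^4 + 2; = 258; G_2 = 258−1 = 257
step 2: 257 = 4^4 + 1; sub 5 for 4: 5^5 + 1; = 3126; G_3 = 3126−1 = 3125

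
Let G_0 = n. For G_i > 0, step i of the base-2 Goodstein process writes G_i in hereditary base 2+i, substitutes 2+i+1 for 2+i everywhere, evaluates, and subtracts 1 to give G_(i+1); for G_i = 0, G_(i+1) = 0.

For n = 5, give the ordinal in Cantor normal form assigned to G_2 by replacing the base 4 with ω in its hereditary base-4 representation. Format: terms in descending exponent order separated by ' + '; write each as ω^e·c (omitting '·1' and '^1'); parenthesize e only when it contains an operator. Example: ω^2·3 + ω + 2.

ω^3·3 + ω^2·3 + ω·3 + 3

[0] 5 ≡ 2^2 + 1 (base 2). Lift 3: 28. −1: 27.
[1] 27 ≡ 3^3 (base 3). Lift 4: 256. −1: 255.
[2] 255 ≡ 3·4^3 + 3·4^2 + 3·4 + 3 (base 4). Lift 5: 468. −1: 467.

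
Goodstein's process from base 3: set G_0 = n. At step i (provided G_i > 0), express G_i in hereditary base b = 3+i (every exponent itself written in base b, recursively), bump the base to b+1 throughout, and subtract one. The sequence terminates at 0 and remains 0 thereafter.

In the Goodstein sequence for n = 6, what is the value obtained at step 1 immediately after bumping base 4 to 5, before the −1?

8

step 0: 6 = 2·3; sub 4 for 3: 2·4; = 8; G_1 = 8−1 = 7
step 1: 7 = 4 + 3; sub 5 for 4: 5 + 3; = 8; G_2 = 8−1 = 7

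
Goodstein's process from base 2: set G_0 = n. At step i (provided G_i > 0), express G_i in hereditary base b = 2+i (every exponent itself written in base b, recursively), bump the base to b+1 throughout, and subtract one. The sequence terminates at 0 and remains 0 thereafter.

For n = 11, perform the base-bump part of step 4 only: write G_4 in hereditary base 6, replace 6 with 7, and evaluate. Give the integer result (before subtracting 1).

5764802

base 2: 11 = 2^(2 + 1) + 2 + 1; at 3: 3^(3 + 1) + 3 + 1 = 85; next = 84
base 3: 84 = 3^(3 + 1) + 3; at 4: 4^(4 + 1) + 4 = 1028; next = 1027
base 4: 1027 = 4^(4 + 1) + 3; at 5: 5^(5 + 1) + 3 = 15628; next = 15627
base 5: 15627 = 5^(5 + 1) + 2; at 6: 6^(6 + 1) + 2 = 279938; next = 279937
base 6: 279937 = 6^(6 + 1) + 1; at 7: 7^(7 + 1) + 1 = 5764802; next = 5764801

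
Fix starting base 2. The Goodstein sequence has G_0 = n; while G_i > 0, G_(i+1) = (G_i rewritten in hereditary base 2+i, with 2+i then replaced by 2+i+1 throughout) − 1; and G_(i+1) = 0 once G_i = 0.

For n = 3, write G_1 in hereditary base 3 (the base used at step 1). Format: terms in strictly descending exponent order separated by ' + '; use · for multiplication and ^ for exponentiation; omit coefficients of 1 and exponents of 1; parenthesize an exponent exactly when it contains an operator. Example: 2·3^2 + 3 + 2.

3

base 2: 3 = 2 + 1; at 3: 3 + 1 = 4; next = 3
base 3: 3 = 3; at 4: 4 = 4; next = 3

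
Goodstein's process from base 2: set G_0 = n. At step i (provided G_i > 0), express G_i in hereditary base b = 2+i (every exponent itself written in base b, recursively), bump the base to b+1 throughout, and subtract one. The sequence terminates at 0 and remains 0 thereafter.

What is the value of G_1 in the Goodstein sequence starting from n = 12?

G_0=12  [base 2] 2^(2 + 1) + 2^2  →[2↦3]→  3^(3 + 1) + 3^3 = 108  −1 ⇒ G_1=107
G_1=107  [base 3] 3^(3 + 1) + 2·3^2 + 2·3 + 2  →[3↦4]→  4^(4 + 1) + 2·4^2 + 2·4 + 2 = 1066  −1 ⇒ G_2=1065

107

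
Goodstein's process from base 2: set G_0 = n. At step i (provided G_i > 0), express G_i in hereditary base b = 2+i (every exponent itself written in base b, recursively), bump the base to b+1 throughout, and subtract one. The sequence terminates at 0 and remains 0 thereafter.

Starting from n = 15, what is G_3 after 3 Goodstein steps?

(0) 15|_2 = 2^(2 + 1) + 2^2 + 2 + 1 ↦ 3^(3 + 1) + 3^3 + 3 + 1|_3 = 112 ⇒ 111
(1) 111|_3 = 3^(3 + 1) + 3^3 + 3 ↦ 4^(4 + 1) + 4^4 + 4|_4 = 1284 ⇒ 1283
(2) 1283|_4 = 4^(4 + 1) + 4^4 + 3 ↦ 5^(5 + 1) + 5^5 + 3|_5 = 18753 ⇒ 18752

18752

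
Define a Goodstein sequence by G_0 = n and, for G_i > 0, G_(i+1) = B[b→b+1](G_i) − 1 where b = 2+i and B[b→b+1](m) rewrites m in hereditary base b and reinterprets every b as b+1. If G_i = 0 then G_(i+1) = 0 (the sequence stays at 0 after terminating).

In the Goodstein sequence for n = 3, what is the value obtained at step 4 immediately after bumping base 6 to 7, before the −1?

base 2: 3 = 2 + 1; at 3: 3 + 1 = 4; next = 3
base 3: 3 = 3; at 4: 4 = 4; next = 3
base 4: 3 = 3; at 5: 3 = 3; next = 2
base 5: 2 = 2; at 6: 2 = 2; next = 1
base 6: 1 = 1; at 7: 1 = 1; next = 0

1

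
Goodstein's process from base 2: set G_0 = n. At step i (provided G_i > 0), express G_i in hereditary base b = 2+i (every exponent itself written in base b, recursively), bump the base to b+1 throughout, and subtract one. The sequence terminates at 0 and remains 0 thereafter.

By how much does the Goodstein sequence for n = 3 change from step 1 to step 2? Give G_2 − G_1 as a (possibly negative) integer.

[0] 3 ≡ 2 + 1 (base 2). Lift 3: 4. −1: 3.
[1] 3 ≡ 3 (base 3). Lift 4: 4. −1: 3.

0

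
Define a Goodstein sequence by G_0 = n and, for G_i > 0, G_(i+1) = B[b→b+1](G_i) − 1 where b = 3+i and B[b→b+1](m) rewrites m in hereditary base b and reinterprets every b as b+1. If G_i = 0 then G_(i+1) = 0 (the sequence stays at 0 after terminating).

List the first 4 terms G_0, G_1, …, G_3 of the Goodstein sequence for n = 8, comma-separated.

8, 9, 10, 11

base 3: 8 = 2·3 + 2; at 4: 2·4 + 2 = 10; next = 9
base 4: 9 = 2·4 + 1; at 5: 2·5 + 1 = 11; next = 10
base 5: 10 = 2·5; at 6: 2·6 = 12; next = 11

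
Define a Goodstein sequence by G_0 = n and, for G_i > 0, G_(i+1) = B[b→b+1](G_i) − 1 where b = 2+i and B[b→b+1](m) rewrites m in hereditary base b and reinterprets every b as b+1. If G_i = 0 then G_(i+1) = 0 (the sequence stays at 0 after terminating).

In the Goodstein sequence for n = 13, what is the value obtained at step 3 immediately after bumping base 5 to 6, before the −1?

G_0=13  [base 2] 2^(2 + 1) + 2^2 + 1  →[2↦3]→  3^(3 + 1) + 3^3 + 1 = 109  −1 ⇒ G_1=108
G_1=108  [base 3] 3^(3 + 1) + 3^3  →[3↦4]→  4^(4 + 1) + 4^4 = 1280  −1 ⇒ G_2=1279
G_2=1279  [base 4] 4^(4 + 1) + 3·4^3 + 3·4^2 + 3·4 + 3  →[4↦5]→  5^(5 + 1) + 3·5^3 + 3·5^2 + 3·5 + 3 = 16093  −1 ⇒ G_3=16092
G_3=16092  [base 5] 5^(5 + 1) + 3·5^3 + 3·5^2 + 3·5 + 2  →[5↦6]→  6^(6 + 1) + 3·6^3 + 3·6^2 + 3·6 + 2 = 280712  −1 ⇒ G_4=280711

280712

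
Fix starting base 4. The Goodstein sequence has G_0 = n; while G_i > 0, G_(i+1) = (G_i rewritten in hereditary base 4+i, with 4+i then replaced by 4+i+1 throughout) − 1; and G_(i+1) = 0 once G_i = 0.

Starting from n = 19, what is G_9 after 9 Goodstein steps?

93

G_0=19  [base 4] 4^2 + 3  →[4↦5]→  5^2 + 3 = 28  −1 ⇒ G_1=27
G_1=27  [base 5] 5^2 + 2  →[5↦6]→  6^2 + 2 = 38  −1 ⇒ G_2=37
G_2=37  [base 6] 6^2 + 1  →[6↦7]→  7^2 + 1 = 50  −1 ⇒ G_3=49
G_3=49  [base 7] 7^2  →[7↦8]→  8^2 = 64  −1 ⇒ G_4=63
G_4=63  [base 8] 7·8 + 7  →[8↦9]→  7·9 + 7 = 70  −1 ⇒ G_5=69
G_5=69  [base 9] 7·9 + 6  →[9↦10]→  7·10 + 6 = 76  −1 ⇒ G_6=75
G_6=75  [base 10] 7·10 + 5  →[10↦11]→  7·11 + 5 = 82  −1 ⇒ G_7=81
G_7=81  [base 11] 7·11 + 4  →[11↦12]→  7·12 + 4 = 88  −1 ⇒ G_8=87
G_8=87  [base 12] 7·12 + 3  →[12↦13]→  7·13 + 3 = 94  −1 ⇒ G_9=93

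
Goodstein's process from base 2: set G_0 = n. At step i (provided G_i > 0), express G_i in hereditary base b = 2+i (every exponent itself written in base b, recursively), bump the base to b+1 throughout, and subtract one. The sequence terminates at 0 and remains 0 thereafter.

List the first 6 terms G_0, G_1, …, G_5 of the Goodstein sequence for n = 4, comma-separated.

(0) 4|_2 = 2^2 ↦ 3^3|_3 = 27 ⇒ 26
(1) 26|_3 = 2·3^2 + 2·3 + 2 ↦ 2·4^2 + 2·4 + 2|_4 = 42 ⇒ 41
(2) 41|_4 = 2·4^2 + 2·4 + 1 ↦ 2·5^2 + 2·5 + 1|_5 = 61 ⇒ 60
(3) 60|_5 = 2·5^2 + 2·5 ↦ 2·6^2 + 2·6|_6 = 84 ⇒ 83
(4) 83|_6 = 2·6^2 + 6 + 5 ↦ 2·7^2 + 7 + 5|_7 = 110 ⇒ 109

4, 26, 41, 60, 83, 109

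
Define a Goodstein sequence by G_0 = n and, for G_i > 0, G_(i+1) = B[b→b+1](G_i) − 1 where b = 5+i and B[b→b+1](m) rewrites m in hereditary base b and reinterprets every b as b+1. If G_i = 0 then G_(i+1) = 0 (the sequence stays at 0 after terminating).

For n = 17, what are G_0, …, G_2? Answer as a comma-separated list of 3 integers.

17, 19, 21

G_0=17  [base 5] 3·5 + 2  →[5↦6]→  3·6 + 2 = 20  −1 ⇒ G_1=19
G_1=19  [base 6] 3·6 + 1  →[6↦7]→  3·7 + 1 = 22  −1 ⇒ G_2=21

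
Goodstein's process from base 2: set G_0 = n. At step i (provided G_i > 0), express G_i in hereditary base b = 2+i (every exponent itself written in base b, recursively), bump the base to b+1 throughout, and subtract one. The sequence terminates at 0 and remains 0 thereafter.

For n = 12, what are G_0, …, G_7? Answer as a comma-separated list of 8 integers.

12, 107, 1065, 15685, 280019, 5764910, 134217867, 3486784574

(0) 12|_2 = 2^(2 + 1) + 2^2 ↦ 3^(3 + 1) + 3^3|_3 = 108 ⇒ 107
(1) 107|_3 = 3^(3 + 1) + 2·3^2 + 2·3 + 2 ↦ 4^(4 + 1) + 2·4^2 + 2·4 + 2|_4 = 1066 ⇒ 1065
(2) 1065|_4 = 4^(4 + 1) + 2·4^2 + 2·4 + 1 ↦ 5^(5 + 1) + 2·5^2 + 2·5 + 1|_5 = 15686 ⇒ 15685
(3) 15685|_5 = 5^(5 + 1) + 2·5^2 + 2·5 ↦ 6^(6 + 1) + 2·6^2 + 2·6|_6 = 280020 ⇒ 280019
(4) 280019|_6 = 6^(6 + 1) + 2·6^2 + 6 + 5 ↦ 7^(7 + 1) + 2·7^2 + 7 + 5|_7 = 5764911 ⇒ 5764910
(5) 5764910|_7 = 7^(7 + 1) + 2·7^2 + 7 + 4 ↦ 8^(8 + 1) + 2·8^2 + 8 + 4|_8 = 134217868 ⇒ 134217867
(6) 134217867|_8 = 8^(8 + 1) + 2·8^2 + 8 + 3 ↦ 9^(9 + 1) + 2·9^2 + 9 + 3|_9 = 3486784575 ⇒ 3486784574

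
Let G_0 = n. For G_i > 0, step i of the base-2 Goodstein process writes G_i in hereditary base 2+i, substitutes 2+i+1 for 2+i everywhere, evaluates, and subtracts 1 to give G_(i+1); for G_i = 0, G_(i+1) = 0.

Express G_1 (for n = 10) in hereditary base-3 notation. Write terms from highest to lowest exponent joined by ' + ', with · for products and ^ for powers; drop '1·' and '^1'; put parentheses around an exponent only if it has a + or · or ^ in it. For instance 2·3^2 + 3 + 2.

(0) 10|_2 = 2^(2 + 1) + 2 ↦ 3^(3 + 1) + 3|_3 = 84 ⇒ 83
(1) 83|_3 = 3^(3 + 1) + 2 ↦ 4^(4 + 1) + 2|_4 = 1026 ⇒ 1025

3^(3 + 1) + 2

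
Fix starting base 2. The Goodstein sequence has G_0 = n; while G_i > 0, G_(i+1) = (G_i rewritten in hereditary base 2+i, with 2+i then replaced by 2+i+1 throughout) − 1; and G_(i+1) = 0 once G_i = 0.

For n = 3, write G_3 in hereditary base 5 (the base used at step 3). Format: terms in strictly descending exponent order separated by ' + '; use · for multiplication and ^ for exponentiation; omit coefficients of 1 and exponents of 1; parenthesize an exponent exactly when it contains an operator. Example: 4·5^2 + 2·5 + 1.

G_0 = 3. HB_2(3) = 2 + 1. Bump = 4. G_1 = 3.
G_1 = 3. HB_3(3) = 3. Bump = 4. G_2 = 3.
G_2 = 3. HB_4(3) = 3. Bump = 3. G_3 = 2.
G_3 = 2. HB_5(2) = 2. Bump = 2. G_4 = 1.

2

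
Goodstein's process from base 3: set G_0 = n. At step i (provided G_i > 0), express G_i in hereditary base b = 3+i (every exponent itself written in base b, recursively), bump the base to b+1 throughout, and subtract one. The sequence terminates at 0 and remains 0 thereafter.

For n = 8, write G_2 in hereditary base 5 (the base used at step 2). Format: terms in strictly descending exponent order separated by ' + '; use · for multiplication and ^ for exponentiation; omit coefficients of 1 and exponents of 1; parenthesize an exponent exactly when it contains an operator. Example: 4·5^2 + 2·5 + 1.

base 3: 8 = 2·3 + 2; at 4: 2·4 + 2 = 10; next = 9
base 4: 9 = 2·4 + 1; at 5: 2·5 + 1 = 11; next = 10
base 5: 10 = 2·5; at 6: 2·6 = 12; next = 11

2·5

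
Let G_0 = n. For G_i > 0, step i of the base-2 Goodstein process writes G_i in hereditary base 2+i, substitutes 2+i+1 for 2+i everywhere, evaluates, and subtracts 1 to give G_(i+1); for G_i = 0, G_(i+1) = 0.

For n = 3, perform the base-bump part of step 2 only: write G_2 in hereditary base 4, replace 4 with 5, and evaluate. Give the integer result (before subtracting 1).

3

i=0: 3 = 2 + 1 (b=2); 2→3: 3 + 1 = 4; 4−1 = 3
i=1: 3 = 3 (b=3); 3→4: 4 = 4; 4−1 = 3
i=2: 3 = 3 (b=4); 4→5: 3 = 3; 3−1 = 2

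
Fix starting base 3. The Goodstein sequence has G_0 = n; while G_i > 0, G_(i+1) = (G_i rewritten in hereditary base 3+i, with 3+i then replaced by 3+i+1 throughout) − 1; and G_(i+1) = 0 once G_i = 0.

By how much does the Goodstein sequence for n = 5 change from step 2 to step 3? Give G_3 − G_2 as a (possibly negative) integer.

step 0: 5 = 3 + 2; sub 4 for 3: 4 + 2; = 6; G_1 = 6−1 = 5
step 1: 5 = 4 + 1; sub 5 for 4: 5 + 1; = 6; G_2 = 6−1 = 5
step 2: 5 = 5; sub 6 for 5: 6; = 6; G_3 = 6−1 = 5

0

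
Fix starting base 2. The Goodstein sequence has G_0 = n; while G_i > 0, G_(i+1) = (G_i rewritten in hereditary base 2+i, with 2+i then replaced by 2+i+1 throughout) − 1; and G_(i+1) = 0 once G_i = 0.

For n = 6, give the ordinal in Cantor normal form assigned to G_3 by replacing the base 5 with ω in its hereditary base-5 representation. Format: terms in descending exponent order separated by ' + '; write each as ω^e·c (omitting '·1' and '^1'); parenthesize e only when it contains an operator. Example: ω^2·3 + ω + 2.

6 —HB2→ 2^2 + 2 —bump→ 3^3 + 3 = 30 —(−1)→ 29
29 —HB3→ 3^3 + 2 —bump→ 4^4 + 2 = 258 —(−1)→ 257
257 —HB4→ 4^4 + 1 —bump→ 5^5 + 1 = 3126 —(−1)→ 3125
3125 —HB5→ 5^5 —bump→ 6^6 = 46656 —(−1)→ 46655

ω^ω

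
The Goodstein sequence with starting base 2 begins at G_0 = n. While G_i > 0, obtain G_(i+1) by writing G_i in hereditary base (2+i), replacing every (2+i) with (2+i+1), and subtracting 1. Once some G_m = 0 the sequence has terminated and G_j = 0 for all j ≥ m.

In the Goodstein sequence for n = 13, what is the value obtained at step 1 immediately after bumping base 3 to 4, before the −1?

1280

[0] 13 ≡ 2^(2 + 1) + 2^2 + 1 (base 2). Lift 3: 109. −1: 108.
[1] 108 ≡ 3^(3 + 1) + 3^3 (base 3). Lift 4: 1280. −1: 1279.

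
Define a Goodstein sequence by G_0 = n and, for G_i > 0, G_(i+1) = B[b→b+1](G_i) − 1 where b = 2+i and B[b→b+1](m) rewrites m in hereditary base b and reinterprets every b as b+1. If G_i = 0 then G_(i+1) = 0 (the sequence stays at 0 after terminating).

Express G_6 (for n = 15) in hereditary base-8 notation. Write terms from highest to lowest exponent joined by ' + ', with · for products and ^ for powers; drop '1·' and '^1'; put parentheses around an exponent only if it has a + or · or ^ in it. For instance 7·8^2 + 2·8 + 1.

8^(8 + 1) + 7·8^7 + 7·8^6 + 7·8^5 + 7·8^4 + 7·8^3 + 7·8^2 + 7·8 + 7

G_0 = 15. HB_2(15) = 2^(2 + 1) + 2^2 + 2 + 1. Bump = 112. G_1 = 111.
G_1 = 111. HB_3(111) = 3^(3 + 1) + 3^3 + 3. Bump = 1284. G_2 = 1283.
G_2 = 1283. HB_4(1283) = 4^(4 + 1) + 4^4 + 3. Bump = 18753. G_3 = 18752.
G_3 = 18752. HB_5(18752) = 5^(5 + 1) + 5^5 + 2. Bump = 326594. G_4 = 326593.
G_4 = 326593. HB_6(326593) = 6^(6 + 1) + 6^6 + 1. Bump = 6588345. G_5 = 6588344.
G_5 = 6588344. HB_7(6588344) = 7^(7 + 1) + 7^7. Bump = 150994944. G_6 = 150994943.
G_6 = 150994943. HB_8(150994943) = 8^(8 + 1) + 7·8^7 + 7·8^6 + 7·8^5 + 7·8^4 + 7·8^3 + 7·8^2 + 7·8 + 7. Bump = 3524450281. G_7 = 3524450280.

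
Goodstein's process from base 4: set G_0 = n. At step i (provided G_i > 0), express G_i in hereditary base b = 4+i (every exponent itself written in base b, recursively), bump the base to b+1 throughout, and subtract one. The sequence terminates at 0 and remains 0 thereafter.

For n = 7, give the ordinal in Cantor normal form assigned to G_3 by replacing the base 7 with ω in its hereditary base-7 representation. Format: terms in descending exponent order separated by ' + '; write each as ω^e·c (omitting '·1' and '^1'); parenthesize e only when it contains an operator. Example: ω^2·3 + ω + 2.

ω

step 0: 7 = 4 + 3; sub 5 for 4: 5 + 3; = 8; G_1 = 8−1 = 7
step 1: 7 = 5 + 2; sub 6 for 5: 6 + 2; = 8; G_2 = 8−1 = 7
step 2: 7 = 6 + 1; sub 7 for 6: 7 + 1; = 8; G_3 = 8−1 = 7
step 3: 7 = 7; sub 8 for 7: 8; = 8; G_4 = 8−1 = 7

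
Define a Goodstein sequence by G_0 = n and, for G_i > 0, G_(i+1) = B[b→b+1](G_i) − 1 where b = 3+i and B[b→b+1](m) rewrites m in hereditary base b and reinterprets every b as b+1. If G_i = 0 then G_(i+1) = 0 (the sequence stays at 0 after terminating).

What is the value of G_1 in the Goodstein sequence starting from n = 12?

19

(0) 12|_3 = 3^2 + 3 ↦ 4^2 + 4|_4 = 20 ⇒ 19
(1) 19|_4 = 4^2 + 3 ↦ 5^2 + 3|_5 = 28 ⇒ 27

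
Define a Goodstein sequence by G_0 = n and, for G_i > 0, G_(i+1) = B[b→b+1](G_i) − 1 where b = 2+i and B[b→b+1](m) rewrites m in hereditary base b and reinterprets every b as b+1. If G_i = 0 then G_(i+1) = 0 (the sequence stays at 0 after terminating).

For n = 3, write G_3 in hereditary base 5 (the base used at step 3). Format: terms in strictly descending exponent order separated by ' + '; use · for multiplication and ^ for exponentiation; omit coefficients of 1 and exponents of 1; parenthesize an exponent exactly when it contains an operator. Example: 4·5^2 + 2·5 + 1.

G_0=3  [base 2] 2 + 1  →[2↦3]→  3 + 1 = 4  −1 ⇒ G_1=3
G_1=3  [base 3] 3  →[3↦4]→  4 = 4  −1 ⇒ G_2=3
G_2=3  [base 4] 3  →[4↦5]→  3 = 3  −1 ⇒ G_3=2
G_3=2  [base 5] 2  →[5↦6]→  2 = 2  −1 ⇒ G_4=1

2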